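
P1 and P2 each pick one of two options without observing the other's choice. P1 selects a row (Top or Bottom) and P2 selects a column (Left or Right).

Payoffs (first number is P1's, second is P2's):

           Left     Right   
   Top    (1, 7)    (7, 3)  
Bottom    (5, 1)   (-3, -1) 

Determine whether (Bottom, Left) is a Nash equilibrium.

At (Bottom, Left), P1 earns 5; switching to Top would give 1, so P1 has no profitable deviation.
P2 earns 1; switching to Right would give -1, so P2 has no profitable deviation.
Neither player can gain by a unilateral deviation, so this profile is a Nash equilibrium.

Yes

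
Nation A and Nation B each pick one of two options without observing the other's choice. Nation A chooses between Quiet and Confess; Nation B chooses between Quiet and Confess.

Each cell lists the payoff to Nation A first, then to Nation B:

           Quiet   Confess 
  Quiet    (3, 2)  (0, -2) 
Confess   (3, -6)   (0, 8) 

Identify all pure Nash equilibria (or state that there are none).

(Quiet, Quiet) and (Confess, Confess)

(Quiet, Quiet): Nation A gets 3 ≥ 3 from Confess, and Nation B gets 2 ≥ -2 from Confess — Nash equilibrium.
(Quiet, Confess): Nation B prefers Quiet (2 > -2) — not an equilibrium.
(Confess, Quiet): Nation B prefers Confess (8 > -6) — not an equilibrium.
(Confess, Confess): Nation A gets 0 ≥ 0 from Quiet, and Nation B gets 8 ≥ -6 from Quiet — Nash equilibrium.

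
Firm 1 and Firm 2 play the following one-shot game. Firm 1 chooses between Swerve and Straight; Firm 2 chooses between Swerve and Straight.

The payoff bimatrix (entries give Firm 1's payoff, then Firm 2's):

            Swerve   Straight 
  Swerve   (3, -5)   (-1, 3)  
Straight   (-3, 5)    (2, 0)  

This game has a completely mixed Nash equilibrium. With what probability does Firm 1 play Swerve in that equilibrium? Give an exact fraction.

5/13

Let x be the probability that Firm 1 plays Swerve. In a completely mixed equilibrium, Firm 2 must be indifferent between Swerve and Straight.
Firm 2's expected payoff from Swerve is −5x + 5(1−x); from Straight it is 3x.
Setting these equal: −10x + 5 = 3x, so x = 5/13.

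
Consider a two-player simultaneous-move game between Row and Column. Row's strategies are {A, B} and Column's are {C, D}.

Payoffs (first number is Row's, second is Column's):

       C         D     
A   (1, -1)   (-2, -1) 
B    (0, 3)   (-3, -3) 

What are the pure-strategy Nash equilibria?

(A, C) and (A, D)

(A, C): Row gets 1 ≥ 0 from B, and Column gets -1 ≥ -1 from D — Nash equilibrium.
(A, D): Row gets -2 ≥ -3 from B, and Column gets -1 ≥ -1 from C — Nash equilibrium.
(B, C): Row prefers A (1 > 0) — not an equilibrium.
(B, D): Row prefers A (-2 > -3); Column prefers C (3 > -3) — not an equilibrium.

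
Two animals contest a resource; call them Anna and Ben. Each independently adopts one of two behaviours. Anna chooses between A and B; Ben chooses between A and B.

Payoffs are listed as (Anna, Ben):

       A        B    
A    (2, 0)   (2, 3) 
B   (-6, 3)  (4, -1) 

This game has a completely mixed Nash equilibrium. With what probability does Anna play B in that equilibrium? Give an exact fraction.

Let p be the probability that Anna plays A. In a completely mixed equilibrium, Ben must be indifferent between A and B.
Ben's expected payoff from A is 3(1−p); from B it is 3p − (1−p).
Setting these equal: −3p + 3 = 4p − 1, so p = 4/7.
Therefore Anna plays B with probability 1 − 4/7 = 3/7.

3/7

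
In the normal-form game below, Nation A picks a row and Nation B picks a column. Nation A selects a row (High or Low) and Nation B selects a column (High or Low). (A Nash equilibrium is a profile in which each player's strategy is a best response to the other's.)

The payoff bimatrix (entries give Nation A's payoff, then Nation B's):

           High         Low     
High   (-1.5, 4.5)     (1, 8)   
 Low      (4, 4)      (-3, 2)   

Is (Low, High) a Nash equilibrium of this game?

At (Low, High), Nation A earns 4; switching to High would give -1.5, so Nation A has no profitable deviation.
Nation B earns 4; switching to Low would give 2, so Nation B has no profitable deviation.
Neither player can gain by a unilateral deviation, so this profile is a Nash equilibrium.

Yes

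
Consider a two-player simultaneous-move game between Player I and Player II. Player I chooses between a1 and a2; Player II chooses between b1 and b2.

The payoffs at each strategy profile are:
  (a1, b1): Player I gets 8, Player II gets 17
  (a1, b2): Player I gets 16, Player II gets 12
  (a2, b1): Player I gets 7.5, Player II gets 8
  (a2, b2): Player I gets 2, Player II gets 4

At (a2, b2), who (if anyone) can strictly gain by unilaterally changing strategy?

Both

Player I at (a2, b2) earns 2; deviating to a1 yields 16 — a strict improvement.
Player II earns 4; deviating to b1 yields 8 — a strict improvement.
Both Player I and Player II have strictly profitable deviations.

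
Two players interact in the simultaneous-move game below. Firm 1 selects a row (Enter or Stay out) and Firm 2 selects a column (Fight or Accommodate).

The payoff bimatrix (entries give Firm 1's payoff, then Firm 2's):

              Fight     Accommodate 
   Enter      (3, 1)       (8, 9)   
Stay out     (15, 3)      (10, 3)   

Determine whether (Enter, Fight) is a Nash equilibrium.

At (Enter, Fight), Firm 1 earns 3; switching to Stay out would give 15, so Firm 1 would deviate.
Firm 2 earns 1; switching to Accommodate would give 9, so Firm 2 would deviate.
Since at least one player can profitably deviate, this is not a Nash equilibrium.

No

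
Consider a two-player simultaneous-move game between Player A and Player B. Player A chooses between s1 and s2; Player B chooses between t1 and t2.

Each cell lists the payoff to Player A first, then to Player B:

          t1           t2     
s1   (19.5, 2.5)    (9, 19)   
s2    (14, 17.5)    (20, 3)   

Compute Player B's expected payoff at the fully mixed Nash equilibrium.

325/31

First find x, the probability Player A plays s1, from Player B's indifference between t1 and t2: 2.5x + 17.5(1−x) = 19x + 3(1−x), giving x = 29/62.
Since Player B is indifferent in equilibrium, Player B's expected payoff equals the payoff from either column against (29/62, 33/62). Using t1: 2.5(29/62) + 17.5(33/62) = 325/31.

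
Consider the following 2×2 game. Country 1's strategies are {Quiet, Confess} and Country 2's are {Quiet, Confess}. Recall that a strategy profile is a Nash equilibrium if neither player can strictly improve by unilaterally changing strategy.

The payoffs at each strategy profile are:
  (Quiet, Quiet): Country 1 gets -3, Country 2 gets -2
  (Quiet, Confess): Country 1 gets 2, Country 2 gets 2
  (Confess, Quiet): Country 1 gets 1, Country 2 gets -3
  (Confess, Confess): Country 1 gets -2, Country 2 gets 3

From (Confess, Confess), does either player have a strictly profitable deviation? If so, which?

Country 1 at (Confess, Confess) earns -2; deviating to Quiet yields 2 — a strict improvement.
Country 2 earns 3; deviating to Quiet yields -3 — not better.
Only Country 1 has a strictly profitable deviation.

Country 1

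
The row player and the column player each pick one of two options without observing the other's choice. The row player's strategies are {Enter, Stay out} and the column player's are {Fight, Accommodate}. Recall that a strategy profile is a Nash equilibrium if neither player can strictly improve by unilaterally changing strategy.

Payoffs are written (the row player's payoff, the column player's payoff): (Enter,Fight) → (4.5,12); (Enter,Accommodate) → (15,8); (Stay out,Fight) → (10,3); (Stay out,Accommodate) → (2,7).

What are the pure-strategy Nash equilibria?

(Enter, Fight): the row player prefers Stay out (10 > 4.5) — not an equilibrium.
(Enter, Accommodate): the column player prefers Fight (12 > 8) — not an equilibrium.
(Stay out, Fight): the column player prefers Accommodate (7 > 3) — not an equilibrium.
(Stay out, Accommodate): the row player prefers Enter (15 > 2) — not an equilibrium.

none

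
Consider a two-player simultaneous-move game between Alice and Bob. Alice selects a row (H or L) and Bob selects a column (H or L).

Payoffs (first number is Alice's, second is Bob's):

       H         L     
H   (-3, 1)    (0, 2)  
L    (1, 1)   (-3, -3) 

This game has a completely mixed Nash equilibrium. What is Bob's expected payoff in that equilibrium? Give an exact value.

First find x, the probability Alice plays H, from Bob's indifference between H and L: x + (1−x) = 2x − 3(1−x), giving x = 4/5.
Since Bob is indifferent in equilibrium, Bob's expected payoff equals the payoff from either column against (4/5, 1/5). Using H: (4/5) + (1/5) = 1.

1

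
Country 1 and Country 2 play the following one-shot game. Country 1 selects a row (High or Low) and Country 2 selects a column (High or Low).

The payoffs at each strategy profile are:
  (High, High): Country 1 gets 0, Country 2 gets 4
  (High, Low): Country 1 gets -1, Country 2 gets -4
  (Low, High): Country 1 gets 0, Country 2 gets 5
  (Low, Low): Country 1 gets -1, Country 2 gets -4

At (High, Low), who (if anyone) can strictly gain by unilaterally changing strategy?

Country 2

Country 1 at (High, Low) earns -1; deviating to Low yields -1 — not better.
Country 2 earns -4; deviating to High yields 4 — a strict improvement.
Only Country 2 has a strictly profitable deviation.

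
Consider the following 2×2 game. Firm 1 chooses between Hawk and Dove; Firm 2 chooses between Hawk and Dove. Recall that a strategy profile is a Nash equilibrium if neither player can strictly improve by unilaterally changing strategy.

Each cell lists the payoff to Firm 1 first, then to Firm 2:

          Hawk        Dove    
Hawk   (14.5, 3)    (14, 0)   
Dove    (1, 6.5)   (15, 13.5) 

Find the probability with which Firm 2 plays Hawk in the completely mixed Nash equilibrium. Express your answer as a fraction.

2/29

Let q be the probability that Firm 2 plays Hawk. In a completely mixed equilibrium, Firm 1 must be indifferent between Hawk and Dove.
Firm 1's expected payoff from Hawk is 14.5q + 14(1−q); from Dove it is q + 15(1−q).
Setting these equal: 0.5q + 14 = −14q + 15, so q = 2/29.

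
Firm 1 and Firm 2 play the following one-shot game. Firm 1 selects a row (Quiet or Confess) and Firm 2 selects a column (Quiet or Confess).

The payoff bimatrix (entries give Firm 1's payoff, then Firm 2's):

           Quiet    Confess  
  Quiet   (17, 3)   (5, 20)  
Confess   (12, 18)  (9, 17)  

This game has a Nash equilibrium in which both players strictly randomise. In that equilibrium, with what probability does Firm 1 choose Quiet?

1/18

Let x be the probability that Firm 1 plays Quiet. In a completely mixed equilibrium, Firm 2 must be indifferent between Quiet and Confess.
Firm 2's expected payoff from Quiet is 3x + 18(1−x); from Confess it is 20x + 17(1−x).
Setting these equal: −15x + 18 = 3x + 17, so x = 1/18.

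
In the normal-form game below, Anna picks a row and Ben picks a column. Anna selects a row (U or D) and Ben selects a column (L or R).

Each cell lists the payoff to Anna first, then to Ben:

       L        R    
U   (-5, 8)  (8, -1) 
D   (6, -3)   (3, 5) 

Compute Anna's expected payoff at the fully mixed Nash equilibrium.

63/16

First find q, the probability Ben plays L, from Anna's indifference between U and D: −5q + 8(1−q) = 6q + 3(1−q), giving q = 5/16.
Since Anna is indifferent in equilibrium, Anna's expected payoff equals the payoff from either row against (5/16, 11/16). Using U: −5(5/16) + 8(11/16) = 63/16.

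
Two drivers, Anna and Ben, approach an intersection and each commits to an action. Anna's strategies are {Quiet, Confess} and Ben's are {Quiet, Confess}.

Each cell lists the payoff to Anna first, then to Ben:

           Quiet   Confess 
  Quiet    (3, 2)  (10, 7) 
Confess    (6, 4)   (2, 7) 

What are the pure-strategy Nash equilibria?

(Quiet, Quiet): Anna prefers Confess (6 > 3); Ben prefers Confess (7 > 2) — not an equilibrium.
(Quiet, Confess): Anna gets 10 ≥ 2 from Confess, and Ben gets 7 ≥ 2 from Quiet — Nash equilibrium.
(Confess, Quiet): Ben prefers Confess (7 > 4) — not an equilibrium.
(Confess, Confess): Anna prefers Quiet (10 > 2) — not an equilibrium.

(Quiet, Confess)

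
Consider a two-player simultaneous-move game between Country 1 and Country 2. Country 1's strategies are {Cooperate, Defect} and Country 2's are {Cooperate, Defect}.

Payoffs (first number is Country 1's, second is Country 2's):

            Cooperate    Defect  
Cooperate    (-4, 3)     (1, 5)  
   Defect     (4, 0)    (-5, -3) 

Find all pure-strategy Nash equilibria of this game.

(Cooperate, Defect) and (Defect, Cooperate)

(Cooperate, Cooperate): Country 1 prefers Defect (4 > -4); Country 2 prefers Defect (5 > 3) — not an equilibrium.
(Cooperate, Defect): Country 1 gets 1 ≥ -5 from Defect, and Country 2 gets 5 ≥ 3 from Cooperate — Nash equilibrium.
(Defect, Cooperate): Country 1 gets 4 ≥ -4 from Cooperate, and Country 2 gets 0 ≥ -3 from Defect — Nash equilibrium.
(Defect, Defect): Country 1 prefers Cooperate (1 > -5); Country 2 prefers Cooperate (0 > -3) — not an equilibrium.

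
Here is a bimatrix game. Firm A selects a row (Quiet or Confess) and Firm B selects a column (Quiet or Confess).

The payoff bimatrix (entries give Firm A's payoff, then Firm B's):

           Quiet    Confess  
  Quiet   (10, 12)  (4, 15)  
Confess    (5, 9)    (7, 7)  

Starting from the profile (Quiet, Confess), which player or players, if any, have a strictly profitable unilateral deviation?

Firm A at (Quiet, Confess) earns 4; deviating to Confess yields 7 — a strict improvement.
Firm B earns 15; deviating to Quiet yields 12 — not better.
Only Firm A has a strictly profitable deviation.

Firm A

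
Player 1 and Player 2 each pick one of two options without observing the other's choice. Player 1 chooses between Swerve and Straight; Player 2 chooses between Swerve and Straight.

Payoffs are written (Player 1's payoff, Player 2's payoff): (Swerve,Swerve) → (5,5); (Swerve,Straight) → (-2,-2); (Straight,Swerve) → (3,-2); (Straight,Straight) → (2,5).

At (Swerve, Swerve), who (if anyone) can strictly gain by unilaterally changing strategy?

Player 1 at (Swerve, Swerve) earns 5; deviating to Straight yields 3 — not better.
Player 2 earns 5; deviating to Straight yields -2 — not better.
Neither player can strictly improve; the profile is a Nash equilibrium.

Neither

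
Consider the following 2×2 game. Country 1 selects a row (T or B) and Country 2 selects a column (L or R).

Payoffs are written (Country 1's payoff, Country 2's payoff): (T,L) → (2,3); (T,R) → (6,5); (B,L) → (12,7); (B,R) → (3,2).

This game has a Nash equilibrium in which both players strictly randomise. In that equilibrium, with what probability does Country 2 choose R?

10/13

Let q be the probability that Country 2 plays L. In a completely mixed equilibrium, Country 1 must be indifferent between T and B.
Country 1's expected payoff from T is 2q + 6(1−q); from B it is 12q + 3(1−q).
Setting these equal: −4q + 6 = 9q + 3, so q = 3/13.
Therefore Country 2 plays R with probability 1 − 3/13 = 10/13.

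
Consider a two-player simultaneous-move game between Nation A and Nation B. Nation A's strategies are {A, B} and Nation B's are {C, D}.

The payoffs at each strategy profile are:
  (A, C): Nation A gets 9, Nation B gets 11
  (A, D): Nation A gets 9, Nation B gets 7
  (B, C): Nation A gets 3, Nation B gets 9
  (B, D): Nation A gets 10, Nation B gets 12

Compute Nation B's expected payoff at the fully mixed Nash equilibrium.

First find x, the probability Nation A plays A, from Nation B's indifference between C and D: 11x + 9(1−x) = 7x + 12(1−x), giving x = 3/7.
Since Nation B is indifferent in equilibrium, Nation B's expected payoff equals the payoff from either column against (3/7, 4/7). Using C: 11(3/7) + 9(4/7) = 69/7.

69/7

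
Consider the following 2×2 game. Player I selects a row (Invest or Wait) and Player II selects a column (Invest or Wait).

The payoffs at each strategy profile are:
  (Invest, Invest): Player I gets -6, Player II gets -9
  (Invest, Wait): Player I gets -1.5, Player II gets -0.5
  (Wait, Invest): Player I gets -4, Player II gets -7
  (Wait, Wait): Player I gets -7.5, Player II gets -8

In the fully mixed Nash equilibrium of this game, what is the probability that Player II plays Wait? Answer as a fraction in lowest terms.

Let q be the probability that Player II plays Invest. In a completely mixed equilibrium, Player I must be indifferent between Invest and Wait.
Player I's expected payoff from Invest is −6q − 1.5(1−q); from Wait it is −4q − 7.5(1−q).
Setting these equal: −4.5q − 1.5 = 3.5q − 7.5, so q = 3/4.
Therefore Player II plays Wait with probability 1 − 3/4 = 1/4.

1/4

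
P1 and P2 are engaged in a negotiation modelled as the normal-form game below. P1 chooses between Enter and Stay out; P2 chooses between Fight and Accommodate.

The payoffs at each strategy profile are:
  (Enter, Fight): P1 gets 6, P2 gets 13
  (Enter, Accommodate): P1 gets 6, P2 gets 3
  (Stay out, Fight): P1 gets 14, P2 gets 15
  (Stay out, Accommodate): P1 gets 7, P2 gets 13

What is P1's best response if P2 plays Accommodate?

Stay out

Against Accommodate, P1 earns 6 from Enter and 7 from Stay out.
So Stay out is the best response.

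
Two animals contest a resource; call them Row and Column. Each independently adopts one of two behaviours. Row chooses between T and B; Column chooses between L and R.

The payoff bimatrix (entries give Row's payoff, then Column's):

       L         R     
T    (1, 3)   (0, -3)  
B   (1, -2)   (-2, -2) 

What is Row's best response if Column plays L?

Against L, Row earns 1 from T and 1 from B.
So either strategy is a best response.

either — both T and B are best responses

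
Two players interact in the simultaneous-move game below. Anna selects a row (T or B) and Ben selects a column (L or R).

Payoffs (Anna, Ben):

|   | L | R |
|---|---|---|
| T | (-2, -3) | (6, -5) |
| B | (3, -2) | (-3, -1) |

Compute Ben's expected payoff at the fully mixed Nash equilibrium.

-7/3

First find x, the probability Anna plays T, from Ben's indifference between L and R: −3x − 2(1−x) = −5x − (1−x), giving x = 1/3.
Since Ben is indifferent in equilibrium, Ben's expected payoff equals the payoff from either column against (1/3, 2/3). Using L: −3(1/3) − 2(2/3) = -7/3.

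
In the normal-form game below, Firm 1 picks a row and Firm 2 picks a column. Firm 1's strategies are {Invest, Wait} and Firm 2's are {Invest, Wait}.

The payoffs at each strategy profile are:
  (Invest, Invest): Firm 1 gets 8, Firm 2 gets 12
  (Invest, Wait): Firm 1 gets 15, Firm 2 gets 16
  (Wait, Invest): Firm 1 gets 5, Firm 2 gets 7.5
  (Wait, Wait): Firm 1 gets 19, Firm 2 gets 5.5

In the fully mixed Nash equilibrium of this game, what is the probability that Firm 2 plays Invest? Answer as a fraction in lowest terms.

Let q be the probability that Firm 2 plays Invest. In a completely mixed equilibrium, Firm 1 must be indifferent between Invest and Wait.
Firm 1's expected payoff from Invest is 8q + 15(1−q); from Wait it is 5q + 19(1−q).
Setting these equal: −7q + 15 = −14q + 19, so q = 4/7.

4/7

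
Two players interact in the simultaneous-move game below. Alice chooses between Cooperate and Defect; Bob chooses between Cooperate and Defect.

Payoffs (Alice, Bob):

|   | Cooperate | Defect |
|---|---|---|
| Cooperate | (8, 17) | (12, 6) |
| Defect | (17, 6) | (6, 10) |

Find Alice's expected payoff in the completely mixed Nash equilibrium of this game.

First find y, the probability Bob plays Cooperate, from Alice's indifference between Cooperate and Defect: 8y + 12(1−y) = 17y + 6(1−y), giving y = 2/5.
Since Alice is indifferent in equilibrium, Alice's expected payoff equals the payoff from either row against (2/5, 3/5). Using Cooperate: 8(2/5) + 12(3/5) = 52/5.

52/5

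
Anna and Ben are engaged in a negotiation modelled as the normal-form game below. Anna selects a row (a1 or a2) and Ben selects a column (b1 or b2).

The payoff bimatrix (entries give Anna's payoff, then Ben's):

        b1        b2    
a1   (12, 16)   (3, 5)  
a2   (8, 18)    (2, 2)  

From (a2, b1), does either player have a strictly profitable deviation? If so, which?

Anna at (a2, b1) earns 8; deviating to a1 yields 12 — a strict improvement.
Ben earns 18; deviating to b2 yields 2 — not better.
Only Anna has a strictly profitable deviation.

Anna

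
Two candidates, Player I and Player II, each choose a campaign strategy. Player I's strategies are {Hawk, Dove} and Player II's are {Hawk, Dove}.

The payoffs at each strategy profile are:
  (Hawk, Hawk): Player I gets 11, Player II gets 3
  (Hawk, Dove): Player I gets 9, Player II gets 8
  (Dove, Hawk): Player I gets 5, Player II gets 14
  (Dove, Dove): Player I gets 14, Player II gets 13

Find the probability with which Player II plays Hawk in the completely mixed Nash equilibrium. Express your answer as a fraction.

5/11

Let q be the probability that Player II plays Hawk. In a completely mixed equilibrium, Player I must be indifferent between Hawk and Dove.
Player I's expected payoff from Hawk is 11q + 9(1−q); from Dove it is 5q + 14(1−q).
Setting these equal: 2q + 9 = −9q + 14, so q = 5/11.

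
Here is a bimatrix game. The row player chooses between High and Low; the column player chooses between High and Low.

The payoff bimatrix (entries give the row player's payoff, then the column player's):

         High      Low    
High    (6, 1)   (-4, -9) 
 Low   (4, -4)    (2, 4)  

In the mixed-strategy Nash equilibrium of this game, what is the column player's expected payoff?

First find x, the probability the row player plays High, from the column player's indifference between High and Low: x − 4(1−x) = −9x + 4(1−x), giving x = 4/9.
Since the column player is indifferent in equilibrium, the column player's expected payoff equals the payoff from either column against (4/9, 5/9). Using High: (4/9) − 4(5/9) = -16/9.

-16/9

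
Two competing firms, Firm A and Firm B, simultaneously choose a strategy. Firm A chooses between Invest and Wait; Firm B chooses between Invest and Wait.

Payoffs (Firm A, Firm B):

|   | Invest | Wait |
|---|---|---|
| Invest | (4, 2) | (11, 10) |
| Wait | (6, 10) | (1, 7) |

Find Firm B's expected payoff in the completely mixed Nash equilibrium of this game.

First find p, the probability Firm A plays Invest, from Firm B's indifference between Invest and Wait: 2p + 10(1−p) = 10p + 7(1−p), giving p = 3/11.
Since Firm B is indifferent in equilibrium, Firm B's expected payoff equals the payoff from either column against (3/11, 8/11). Using Invest: 2(3/11) + 10(8/11) = 86/11.

86/11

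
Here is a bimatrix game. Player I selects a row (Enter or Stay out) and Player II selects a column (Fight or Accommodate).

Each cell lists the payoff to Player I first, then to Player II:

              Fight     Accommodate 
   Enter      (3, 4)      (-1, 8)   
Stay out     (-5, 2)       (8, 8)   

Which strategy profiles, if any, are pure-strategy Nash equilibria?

(Enter, Fight): Player II prefers Accommodate (8 > 4) — not an equilibrium.
(Enter, Accommodate): Player I prefers Stay out (8 > -1) — not an equilibrium.
(Stay out, Fight): Player I prefers Enter (3 > -5); Player II prefers Accommodate (8 > 2) — not an equilibrium.
(Stay out, Accommodate): Player I gets 8 ≥ -1 from Enter, and Player II gets 8 ≥ 2 from Fight — Nash equilibrium.

(Stay out, Accommodate)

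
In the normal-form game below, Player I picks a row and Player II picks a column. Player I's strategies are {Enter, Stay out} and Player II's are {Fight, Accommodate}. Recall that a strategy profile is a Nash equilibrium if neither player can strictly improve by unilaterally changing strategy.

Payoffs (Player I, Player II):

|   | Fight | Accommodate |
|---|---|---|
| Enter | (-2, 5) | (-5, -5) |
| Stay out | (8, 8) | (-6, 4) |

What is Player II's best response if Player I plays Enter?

Fight

Against Enter, Player II earns 5 from Fight and -5 from Accommodate.
So Fight is the best response.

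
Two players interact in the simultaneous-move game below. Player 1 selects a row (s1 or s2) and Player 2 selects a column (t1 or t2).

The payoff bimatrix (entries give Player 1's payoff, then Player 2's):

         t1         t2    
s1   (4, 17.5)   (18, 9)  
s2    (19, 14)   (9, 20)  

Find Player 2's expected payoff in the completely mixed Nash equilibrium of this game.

448/29

First find p, the probability Player 1 plays s1, from Player 2's indifference between t1 and t2: 17.5p + 14(1−p) = 9p + 20(1−p), giving p = 12/29.
Since Player 2 is indifferent in equilibrium, Player 2's expected payoff equals the payoff from either column against (12/29, 17/29). Using t1: 17.5(12/29) + 14(17/29) = 448/29.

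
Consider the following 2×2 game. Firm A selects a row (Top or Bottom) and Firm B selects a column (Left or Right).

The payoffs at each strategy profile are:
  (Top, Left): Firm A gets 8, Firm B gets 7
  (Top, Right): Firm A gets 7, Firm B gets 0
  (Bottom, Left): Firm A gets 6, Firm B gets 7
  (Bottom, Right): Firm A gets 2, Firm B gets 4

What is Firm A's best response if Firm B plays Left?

Against Left, Firm A earns 8 from Top and 6 from Bottom.
So Top is the best response.

Top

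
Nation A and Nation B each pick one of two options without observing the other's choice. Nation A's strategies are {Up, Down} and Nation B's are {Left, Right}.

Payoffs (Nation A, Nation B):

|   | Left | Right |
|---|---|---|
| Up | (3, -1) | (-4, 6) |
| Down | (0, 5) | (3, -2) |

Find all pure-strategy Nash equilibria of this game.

(Up, Left): Nation B prefers Right (6 > -1) — not an equilibrium.
(Up, Right): Nation A prefers Down (3 > -4) — not an equilibrium.
(Down, Left): Nation A prefers Up (3 > 0) — not an equilibrium.
(Down, Right): Nation B prefers Left (5 > -2) — not an equilibrium.

none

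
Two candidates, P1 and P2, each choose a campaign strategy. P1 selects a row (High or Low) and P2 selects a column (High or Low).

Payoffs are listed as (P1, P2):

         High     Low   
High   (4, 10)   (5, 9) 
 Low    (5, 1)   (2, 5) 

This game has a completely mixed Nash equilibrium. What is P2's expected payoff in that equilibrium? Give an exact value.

First find p, the probability P1 plays High, from P2's indifference between High and Low: 10p + (1−p) = 9p + 5(1−p), giving p = 4/5.
Since P2 is indifferent in equilibrium, P2's expected payoff equals the payoff from either column against (4/5, 1/5). Using High: 10(4/5) + (1/5) = 41/5.

41/5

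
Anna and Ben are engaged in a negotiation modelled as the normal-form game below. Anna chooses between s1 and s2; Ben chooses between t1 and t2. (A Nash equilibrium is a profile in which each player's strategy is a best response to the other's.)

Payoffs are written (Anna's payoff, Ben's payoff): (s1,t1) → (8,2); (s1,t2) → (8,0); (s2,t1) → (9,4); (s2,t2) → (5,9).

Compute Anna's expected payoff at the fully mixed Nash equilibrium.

8

First find y, the probability Ben plays t1, from Anna's indifference between s1 and s2: 8y + 8(1−y) = 9y + 5(1−y), giving y = 3/4.
Since Anna is indifferent in equilibrium, Anna's expected payoff equals the payoff from either row against (3/4, 1/4). Using s1: 8(3/4) + 8(1/4) = 8.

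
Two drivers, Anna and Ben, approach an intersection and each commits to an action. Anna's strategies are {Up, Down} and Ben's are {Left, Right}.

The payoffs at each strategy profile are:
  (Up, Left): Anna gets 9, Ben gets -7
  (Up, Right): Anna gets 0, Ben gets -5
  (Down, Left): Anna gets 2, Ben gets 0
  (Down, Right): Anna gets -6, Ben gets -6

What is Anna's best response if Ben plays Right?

Up

Against Right, Anna earns 0 from Up and -6 from Down.
So Up is the best response.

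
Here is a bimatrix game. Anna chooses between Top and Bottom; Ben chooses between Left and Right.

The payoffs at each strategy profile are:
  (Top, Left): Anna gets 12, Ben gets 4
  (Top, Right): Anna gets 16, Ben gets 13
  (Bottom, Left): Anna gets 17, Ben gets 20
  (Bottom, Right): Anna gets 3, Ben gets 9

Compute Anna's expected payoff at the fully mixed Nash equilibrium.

118/9

First find q, the probability Ben plays Left, from Anna's indifference between Top and Bottom: 12q + 16(1−q) = 17q + 3(1−q), giving q = 13/18.
Since Anna is indifferent in equilibrium, Anna's expected payoff equals the payoff from either row against (13/18, 5/18). Using Top: 12(13/18) + 16(5/18) = 118/9.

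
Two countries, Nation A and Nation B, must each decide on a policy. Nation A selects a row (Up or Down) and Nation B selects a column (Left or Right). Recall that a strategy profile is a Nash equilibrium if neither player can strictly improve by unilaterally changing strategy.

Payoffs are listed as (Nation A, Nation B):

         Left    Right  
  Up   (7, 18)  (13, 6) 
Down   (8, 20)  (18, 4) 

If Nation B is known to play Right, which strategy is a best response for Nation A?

Against Right, Nation A earns 13 from Up and 18 from Down.
So Down is the best response.

Down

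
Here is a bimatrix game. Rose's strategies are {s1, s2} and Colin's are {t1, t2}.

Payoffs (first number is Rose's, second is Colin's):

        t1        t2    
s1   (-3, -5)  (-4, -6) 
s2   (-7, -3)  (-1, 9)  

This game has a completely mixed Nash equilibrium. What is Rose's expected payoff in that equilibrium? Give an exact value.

First find y, the probability Colin plays t1, from Rose's indifference between s1 and s2: −3y − 4(1−y) = −7y − (1−y), giving y = 3/7.
Since Rose is indifferent in equilibrium, Rose's expected payoff equals the payoff from either row against (3/7, 4/7). Using s1: −3(3/7) − 4(4/7) = -25/7.

-25/7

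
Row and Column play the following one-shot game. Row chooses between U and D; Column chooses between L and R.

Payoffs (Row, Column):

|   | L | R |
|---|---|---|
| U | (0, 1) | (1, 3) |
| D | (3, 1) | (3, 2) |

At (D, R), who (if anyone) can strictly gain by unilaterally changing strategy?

Neither

Row at (D, R) earns 3; deviating to U yields 1 — not better.
Column earns 2; deviating to L yields 1 — not better.
Neither player can strictly improve; the profile is a Nash equilibrium.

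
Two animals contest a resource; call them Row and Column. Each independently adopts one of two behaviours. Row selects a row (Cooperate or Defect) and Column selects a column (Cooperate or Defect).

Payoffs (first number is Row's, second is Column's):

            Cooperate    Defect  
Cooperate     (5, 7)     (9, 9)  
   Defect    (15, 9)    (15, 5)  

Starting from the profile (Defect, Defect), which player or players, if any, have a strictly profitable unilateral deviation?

Column

Row at (Defect, Defect) earns 15; deviating to Cooperate yields 9 — not better.
Column earns 5; deviating to Cooperate yields 9 — a strict improvement.
Only Column has a strictly profitable deviation.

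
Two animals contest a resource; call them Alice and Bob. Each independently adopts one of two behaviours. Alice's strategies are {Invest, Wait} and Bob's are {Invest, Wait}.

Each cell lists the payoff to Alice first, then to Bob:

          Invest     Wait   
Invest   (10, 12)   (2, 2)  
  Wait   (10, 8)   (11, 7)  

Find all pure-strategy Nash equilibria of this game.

(Invest, Invest) and (Wait, Invest)

(Invest, Invest): Alice gets 10 ≥ 10 from Wait, and Bob gets 12 ≥ 2 from Wait — Nash equilibrium.
(Invest, Wait): Alice prefers Wait (11 > 2); Bob prefers Invest (12 > 2) — not an equilibrium.
(Wait, Invest): Alice gets 10 ≥ 10 from Invest, and Bob gets 8 ≥ 7 from Wait — Nash equilibrium.
(Wait, Wait): Bob prefers Invest (8 > 7) — not an equilibrium.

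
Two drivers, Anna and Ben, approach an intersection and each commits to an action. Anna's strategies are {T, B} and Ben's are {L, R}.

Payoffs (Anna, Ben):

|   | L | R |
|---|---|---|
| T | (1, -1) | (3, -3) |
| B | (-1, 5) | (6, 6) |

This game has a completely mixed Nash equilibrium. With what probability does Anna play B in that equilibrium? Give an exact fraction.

Let p be the probability that Anna plays T. In a completely mixed equilibrium, Ben must be indifferent between L and R.
Ben's expected payoff from L is −p + 5(1−p); from R it is −3p + 6(1−p).
Setting these equal: −6p + 5 = −9p + 6, so p = 1/3.
Therefore Anna plays B with probability 1 − 1/3 = 2/3.

2/3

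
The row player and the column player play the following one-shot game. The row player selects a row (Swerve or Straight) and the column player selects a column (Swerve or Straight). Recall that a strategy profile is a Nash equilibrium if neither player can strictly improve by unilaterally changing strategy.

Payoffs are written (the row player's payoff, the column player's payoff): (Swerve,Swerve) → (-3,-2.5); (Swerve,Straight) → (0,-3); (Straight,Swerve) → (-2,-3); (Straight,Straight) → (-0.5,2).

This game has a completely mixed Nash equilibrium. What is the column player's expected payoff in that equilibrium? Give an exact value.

-28/11

First find p, the probability the row player plays Swerve, from the column player's indifference between Swerve and Straight: −2.5p − 3(1−p) = −3p + 2(1−p), giving p = 10/11.
Since the column player is indifferent in equilibrium, the column player's expected payoff equals the payoff from either column against (10/11, 1/11). Using Swerve: −2.5(10/11) − 3(1/11) = -28/11.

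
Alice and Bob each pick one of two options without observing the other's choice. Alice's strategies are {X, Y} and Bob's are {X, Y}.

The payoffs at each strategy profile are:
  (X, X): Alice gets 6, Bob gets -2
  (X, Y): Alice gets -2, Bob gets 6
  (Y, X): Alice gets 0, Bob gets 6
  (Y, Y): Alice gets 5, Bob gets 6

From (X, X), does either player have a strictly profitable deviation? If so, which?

Bob

Alice at (X, X) earns 6; deviating to Y yields 0 — not better.
Bob earns -2; deviating to Y yields 6 — a strict improvement.
Only Bob has a strictly profitable deviation.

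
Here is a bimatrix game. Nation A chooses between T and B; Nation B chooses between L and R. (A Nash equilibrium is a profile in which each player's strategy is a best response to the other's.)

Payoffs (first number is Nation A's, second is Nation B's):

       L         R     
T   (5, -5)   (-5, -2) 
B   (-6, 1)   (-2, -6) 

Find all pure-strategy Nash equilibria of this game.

(T, L): Nation B prefers R (-2 > -5) — not an equilibrium.
(T, R): Nation A prefers B (-2 > -5) — not an equilibrium.
(B, L): Nation A prefers T (5 > -6) — not an equilibrium.
(B, R): Nation B prefers L (1 > -6) — not an equilibrium.

none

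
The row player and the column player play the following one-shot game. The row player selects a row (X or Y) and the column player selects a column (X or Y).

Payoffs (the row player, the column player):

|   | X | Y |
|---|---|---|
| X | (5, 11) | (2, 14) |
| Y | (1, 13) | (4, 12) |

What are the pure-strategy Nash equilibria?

(X, X): the column player prefers Y (14 > 11) — not an equilibrium.
(X, Y): the row player prefers Y (4 > 2) — not an equilibrium.
(Y, X): the row player prefers X (5 > 1) — not an equilibrium.
(Y, Y): the column player prefers X (13 > 12) — not an equilibrium.

none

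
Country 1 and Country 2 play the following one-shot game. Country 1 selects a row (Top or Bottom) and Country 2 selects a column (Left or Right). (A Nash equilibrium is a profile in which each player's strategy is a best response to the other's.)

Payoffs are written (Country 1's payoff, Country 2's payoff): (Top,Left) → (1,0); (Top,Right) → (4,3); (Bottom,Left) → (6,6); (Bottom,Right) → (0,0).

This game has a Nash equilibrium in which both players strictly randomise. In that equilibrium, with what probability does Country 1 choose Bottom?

Let p be the probability that Country 1 plays Top. In a completely mixed equilibrium, Country 2 must be indifferent between Left and Right.
Country 2's expected payoff from Left is 6(1−p); from Right it is 3p.
Setting these equal: −6p + 6 = 3p, so p = 2/3.
Therefore Country 1 plays Bottom with probability 1 − 2/3 = 1/3.

1/3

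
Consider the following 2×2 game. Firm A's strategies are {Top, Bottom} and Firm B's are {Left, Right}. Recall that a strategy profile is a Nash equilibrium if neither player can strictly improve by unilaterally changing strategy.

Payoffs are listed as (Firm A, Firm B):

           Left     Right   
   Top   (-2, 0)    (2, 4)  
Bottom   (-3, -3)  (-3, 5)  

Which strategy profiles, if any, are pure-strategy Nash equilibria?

(Top, Right)

(Top, Left): Firm B prefers Right (4 > 0) — not an equilibrium.
(Top, Right): Firm A gets 2 ≥ -3 from Bottom, and Firm B gets 4 ≥ 0 from Left — Nash equilibrium.
(Bottom, Left): Firm A prefers Top (-2 > -3); Firm B prefers Right (5 > -3) — not an equilibrium.
(Bottom, Right): Firm A prefers Top (2 > -3) — not an equilibrium.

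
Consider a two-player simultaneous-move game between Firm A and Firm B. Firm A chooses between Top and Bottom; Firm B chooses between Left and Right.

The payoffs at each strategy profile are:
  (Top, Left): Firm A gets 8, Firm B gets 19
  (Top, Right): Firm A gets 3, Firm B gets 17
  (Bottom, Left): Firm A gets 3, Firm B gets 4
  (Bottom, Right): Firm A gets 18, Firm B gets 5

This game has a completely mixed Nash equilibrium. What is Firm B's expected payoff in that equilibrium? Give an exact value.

9

First find p, the probability Firm A plays Top, from Firm B's indifference between Left and Right: 19p + 4(1−p) = 17p + 5(1−p), giving p = 1/3.
Since Firm B is indifferent in equilibrium, Firm B's expected payoff equals the payoff from either column against (1/3, 2/3). Using Left: 19(1/3) + 4(2/3) = 9.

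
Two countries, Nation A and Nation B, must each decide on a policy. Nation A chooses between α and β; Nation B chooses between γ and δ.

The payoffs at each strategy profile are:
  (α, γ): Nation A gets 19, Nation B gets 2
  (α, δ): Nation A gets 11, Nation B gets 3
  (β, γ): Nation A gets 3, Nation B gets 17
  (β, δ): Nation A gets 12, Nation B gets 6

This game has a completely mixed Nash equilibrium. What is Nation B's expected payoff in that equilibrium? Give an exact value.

First find x, the probability Nation A plays α, from Nation B's indifference between γ and δ: 2x + 17(1−x) = 3x + 6(1−x), giving x = 11/12.
Since Nation B is indifferent in equilibrium, Nation B's expected payoff equals the payoff from either column against (11/12, 1/12). Using γ: 2(11/12) + 17(1/12) = 13/4.

13/4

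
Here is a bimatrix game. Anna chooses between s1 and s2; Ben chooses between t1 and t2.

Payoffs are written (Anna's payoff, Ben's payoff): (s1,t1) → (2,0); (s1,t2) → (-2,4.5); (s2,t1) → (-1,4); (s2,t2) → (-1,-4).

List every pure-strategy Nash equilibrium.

(s1, t1): Ben prefers t2 (4.5 > 0) — not an equilibrium.
(s1, t2): Anna prefers s2 (-1 > -2) — not an equilibrium.
(s2, t1): Anna prefers s1 (2 > -1) — not an equilibrium.
(s2, t2): Ben prefers t1 (4 > -4) — not an equilibrium.

none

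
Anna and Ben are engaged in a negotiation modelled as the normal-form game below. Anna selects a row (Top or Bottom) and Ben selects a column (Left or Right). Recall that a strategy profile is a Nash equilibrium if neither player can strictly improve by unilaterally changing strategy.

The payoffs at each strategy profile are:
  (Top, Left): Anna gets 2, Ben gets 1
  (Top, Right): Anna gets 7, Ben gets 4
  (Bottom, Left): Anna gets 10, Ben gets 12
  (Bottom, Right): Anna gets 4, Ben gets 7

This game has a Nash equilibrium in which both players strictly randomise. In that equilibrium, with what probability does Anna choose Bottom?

3/8

Let r be the probability that Anna plays Top. In a completely mixed equilibrium, Ben must be indifferent between Left and Right.
Ben's expected payoff from Left is r + 12(1−r); from Right it is 4r + 7(1−r).
Setting these equal: −11r + 12 = −3r + 7, so r = 5/8.
Therefore Anna plays Bottom with probability 1 − 5/8 = 3/8.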